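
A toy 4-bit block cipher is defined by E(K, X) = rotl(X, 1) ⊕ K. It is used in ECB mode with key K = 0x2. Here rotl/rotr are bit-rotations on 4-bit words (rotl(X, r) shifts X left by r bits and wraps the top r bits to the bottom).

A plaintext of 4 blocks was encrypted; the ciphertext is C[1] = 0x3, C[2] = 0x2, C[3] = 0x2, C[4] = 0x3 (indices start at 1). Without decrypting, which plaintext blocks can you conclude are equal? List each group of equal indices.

ECB encrypts each block independently with the same key, so equal ciphertext blocks imply equal plaintext blocks.
C[1] = C[4] = 0x3, so P[1] = P[4].
C[2] = C[3] = 0x2, so P[2] = P[3].

P[1] = P[4]; P[2] = P[3]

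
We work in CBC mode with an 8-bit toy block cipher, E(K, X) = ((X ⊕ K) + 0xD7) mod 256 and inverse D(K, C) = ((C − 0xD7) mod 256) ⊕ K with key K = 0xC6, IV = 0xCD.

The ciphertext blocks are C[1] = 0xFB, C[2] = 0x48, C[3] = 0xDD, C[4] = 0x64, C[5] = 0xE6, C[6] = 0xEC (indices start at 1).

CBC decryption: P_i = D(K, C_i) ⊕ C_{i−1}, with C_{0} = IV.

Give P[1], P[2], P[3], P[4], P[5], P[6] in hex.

P[1] = 0x2F, P[2] = 0x4C, P[3] = 0x88, P[4] = 0x96, P[5] = 0xAD, P[6] = 0x35

P[1]: D(K, 0xFB) = 0xE2; 0xE2 ⊕ 0xCD = 0x2F.
P[2]: D(K, 0x48) = 0xB7; 0xB7 ⊕ 0xFB = 0x4C.
P[3]: D(K, 0xDD) = 0xC0; 0xC0 ⊕ 0x48 = 0x88.
P[4]: D(K, 0x64) = 0x4B; 0x4B ⊕ 0xDD = 0x96.
P[5]: D(K, 0xE6) = 0xC9; 0xC9 ⊕ 0x64 = 0xAD.
P[6]: D(K, 0xEC) = 0xD3; 0xD3 ⊕ 0xE6 = 0x35.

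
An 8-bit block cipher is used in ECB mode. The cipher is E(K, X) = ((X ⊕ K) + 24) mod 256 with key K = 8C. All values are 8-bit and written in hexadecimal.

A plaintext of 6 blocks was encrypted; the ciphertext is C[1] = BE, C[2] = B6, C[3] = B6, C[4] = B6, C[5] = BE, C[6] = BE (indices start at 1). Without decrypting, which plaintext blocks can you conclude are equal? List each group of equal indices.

ECB encrypts each block independently with the same key, so equal ciphertext blocks imply equal plaintext blocks.
C[1] = C[5] = C[6] = BE, so P[1] = P[5] = P[6].
C[2] = C[3] = C[4] = B6, so P[2] = P[3] = P[4].

P[1] = P[5] = P[6]; P[2] = P[3] = P[4]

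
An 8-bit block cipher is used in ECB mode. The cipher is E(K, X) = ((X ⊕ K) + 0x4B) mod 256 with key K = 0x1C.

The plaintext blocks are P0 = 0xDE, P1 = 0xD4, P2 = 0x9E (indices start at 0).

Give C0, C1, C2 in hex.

C0 = 0x0D, C1 = 0x13, C2 = 0xCD

ECB encryption: C_i = E(K, P_i).
C0: E(K, 0xDE) = 0x0D.
C1: E(K, 0xD4) = 0x13.
C2: E(K, 0x9E) = 0xCD.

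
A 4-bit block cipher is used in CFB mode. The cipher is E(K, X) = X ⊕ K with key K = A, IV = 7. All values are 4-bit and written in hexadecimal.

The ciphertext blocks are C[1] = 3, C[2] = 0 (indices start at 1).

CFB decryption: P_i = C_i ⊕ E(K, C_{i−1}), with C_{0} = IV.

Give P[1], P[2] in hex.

P[1]: E(K, 7) = D; 3 ⊕ D = E.
P[2]: E(K, 3) = 9; 0 ⊕ 9 = 9.

P[1] = E, P[2] = 9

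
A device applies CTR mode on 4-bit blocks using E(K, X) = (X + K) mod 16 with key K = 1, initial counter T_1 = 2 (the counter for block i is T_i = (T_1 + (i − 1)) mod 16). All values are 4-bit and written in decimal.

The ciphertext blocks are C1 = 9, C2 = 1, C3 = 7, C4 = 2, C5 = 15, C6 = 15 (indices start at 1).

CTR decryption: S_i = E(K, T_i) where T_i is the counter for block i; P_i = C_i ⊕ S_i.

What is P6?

P6 = 7

P6: T = 7, S = E(K, T) = 8; 15 ⊕ 8 = 7.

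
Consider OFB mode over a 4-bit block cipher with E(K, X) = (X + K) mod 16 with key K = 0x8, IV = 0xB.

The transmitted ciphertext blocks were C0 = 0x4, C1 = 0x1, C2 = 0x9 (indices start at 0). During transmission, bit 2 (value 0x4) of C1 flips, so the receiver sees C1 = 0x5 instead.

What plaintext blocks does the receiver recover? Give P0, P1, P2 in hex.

P0 = 0x7, P1 = 0xE, P2 = 0xA

OFB decryption: S_i = E(K, S_{i−1}) with S_{−1} = IV; P_i = C_i ⊕ S_i.
Only C1 changed, to 0x5. In OFB, a change in C_i flips the same bit in P_i only; the keystream is unaffected. Decrypting the received ciphertext:
P0: S = E(K, 0xB) = 0x3; 0x4 ⊕ 0x3 = 0x7.
P1: S = E(K, 0x3) = 0xB; 0x5 ⊕ 0xB = 0xE.
P2: S = E(K, 0xB) = 0x3; 0x9 ⊕ 0x3 = 0xA.
Blocks that differ from the original plaintext: P1.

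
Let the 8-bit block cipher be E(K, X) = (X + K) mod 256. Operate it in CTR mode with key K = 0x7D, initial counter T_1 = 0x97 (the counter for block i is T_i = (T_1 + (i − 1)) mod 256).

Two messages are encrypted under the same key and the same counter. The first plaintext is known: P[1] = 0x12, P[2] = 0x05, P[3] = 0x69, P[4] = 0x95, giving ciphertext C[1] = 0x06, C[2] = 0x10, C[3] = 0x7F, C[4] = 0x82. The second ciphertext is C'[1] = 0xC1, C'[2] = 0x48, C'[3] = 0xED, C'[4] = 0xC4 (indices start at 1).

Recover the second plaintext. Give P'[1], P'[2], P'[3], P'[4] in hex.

In CTR with a reused counter, both messages share the same keystream S_i, so C_i ⊕ C'_i = P_i ⊕ P'_i and thus P'_i = P_i ⊕ C_i ⊕ C'_i.
P'[1]: 0x12 ⊕ 0x06 ⊕ 0xC1 = 0xD5.
P'[2]: 0x05 ⊕ 0x10 ⊕ 0x48 = 0x5D.
P'[3]: 0x69 ⊕ 0x7F ⊕ 0xED = 0xFB.
P'[4]: 0x95 ⊕ 0x82 ⊕ 0xC4 = 0xD3.

P'[1] = 0xD5, P'[2] = 0x5D, P'[3] = 0xFB, P'[4] = 0xD3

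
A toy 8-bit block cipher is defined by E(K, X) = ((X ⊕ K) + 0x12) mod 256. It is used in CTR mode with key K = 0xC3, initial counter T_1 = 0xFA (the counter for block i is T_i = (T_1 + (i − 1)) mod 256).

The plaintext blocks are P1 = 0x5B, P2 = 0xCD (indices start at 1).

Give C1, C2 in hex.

C1 = 0x10, C2 = 0x87

CTR encryption: S_i = E(K, T_i) where T_i is the counter for block i; C_i = P_i ⊕ S_i.
C1: T = 0xFA, S = E(K, T) = 0x4B; 0x5B ⊕ 0x4B = 0x10.
C2: T = 0xFB, S = E(K, T) = 0x4A; 0xCD ⊕ 0x4A = 0x87.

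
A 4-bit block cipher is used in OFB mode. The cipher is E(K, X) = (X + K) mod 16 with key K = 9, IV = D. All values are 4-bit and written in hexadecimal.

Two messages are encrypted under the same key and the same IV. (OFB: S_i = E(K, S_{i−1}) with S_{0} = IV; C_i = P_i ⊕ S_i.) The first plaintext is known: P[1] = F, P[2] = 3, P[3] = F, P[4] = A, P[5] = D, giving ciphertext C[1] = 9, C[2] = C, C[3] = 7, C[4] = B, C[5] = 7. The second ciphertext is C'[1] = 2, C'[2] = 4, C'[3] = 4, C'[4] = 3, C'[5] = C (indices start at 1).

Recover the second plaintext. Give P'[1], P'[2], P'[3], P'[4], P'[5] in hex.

In OFB with a reused IV, both messages share the same keystream S_i, so C_i ⊕ C'_i = P_i ⊕ P'_i and thus P'_i = P_i ⊕ C_i ⊕ C'_i.
P'[1]: F ⊕ 9 ⊕ 2 = 4.
P'[2]: 3 ⊕ C ⊕ 4 = B.
P'[3]: F ⊕ 7 ⊕ 4 = C.
P'[4]: A ⊕ B ⊕ 3 = 2.
P'[5]: D ⊕ 7 ⊕ C = 6.

P'[1] = 4, P'[2] = B, P'[3] = C, P'[4] = 2, P'[5] = 6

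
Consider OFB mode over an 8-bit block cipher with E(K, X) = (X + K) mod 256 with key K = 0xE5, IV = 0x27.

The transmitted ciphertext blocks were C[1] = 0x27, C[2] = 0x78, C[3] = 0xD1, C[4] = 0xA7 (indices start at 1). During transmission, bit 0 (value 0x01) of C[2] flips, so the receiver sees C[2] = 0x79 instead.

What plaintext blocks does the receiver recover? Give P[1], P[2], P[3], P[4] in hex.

P[1] = 0x2B, P[2] = 0x88, P[3] = 0x07, P[4] = 0x1C

OFB decryption: S_i = E(K, S_{i−1}) with S_{0} = IV; P_i = C_i ⊕ S_i.
Only C[2] changed, to 0x79. In OFB, a change in C_i flips the same bit in P_i only; the keystream is unaffected. Decrypting the received ciphertext:
P[1]: S = E(K, 0x27) = 0x0C; 0x27 ⊕ 0x0C = 0x2B.
P[2]: S = E(K, 0x0C) = 0xF1; 0x79 ⊕ 0xF1 = 0x88.
P[3]: S = E(K, 0xF1) = 0xD6; 0xD1 ⊕ 0xD6 = 0x07.
P[4]: S = E(K, 0xD6) = 0xBB; 0xA7 ⊕ 0xBB = 0x1C.
Blocks that differ from the original plaintext: P[2].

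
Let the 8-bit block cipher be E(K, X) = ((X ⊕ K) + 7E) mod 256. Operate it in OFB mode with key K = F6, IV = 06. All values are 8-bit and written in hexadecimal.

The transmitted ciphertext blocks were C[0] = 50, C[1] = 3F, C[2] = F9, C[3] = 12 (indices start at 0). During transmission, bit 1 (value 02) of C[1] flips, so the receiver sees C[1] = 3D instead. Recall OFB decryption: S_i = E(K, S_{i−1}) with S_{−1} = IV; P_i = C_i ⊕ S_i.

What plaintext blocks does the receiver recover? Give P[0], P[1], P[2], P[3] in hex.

Only C[1] changed, to 3D. In OFB, a change in C_i flips the same bit in P_i only; the keystream is unaffected. Decrypting the received ciphertext:
P[0]: S = E(K, 06) = 6E; 50 ⊕ 6E = 3E.
P[1]: S = E(K, 6E) = 16; 3D ⊕ 16 = 2B.
P[2]: S = E(K, 16) = 5E; F9 ⊕ 5E = A7.
P[3]: S = E(K, 5E) = 26; 12 ⊕ 26 = 34.
Blocks that differ from the original plaintext: P[1].

P[0] = 3E, P[1] = 2B, P[2] = A7, P[3] = 34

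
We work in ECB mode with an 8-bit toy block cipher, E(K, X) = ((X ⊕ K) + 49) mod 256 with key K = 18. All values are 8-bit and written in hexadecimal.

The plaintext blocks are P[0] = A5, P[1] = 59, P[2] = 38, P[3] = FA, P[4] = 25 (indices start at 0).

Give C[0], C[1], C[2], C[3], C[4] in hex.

C[0] = 06, C[1] = 8A, C[2] = 69, C[3] = 2B, C[4] = 86

ECB encryption: C_i = E(K, P_i).
C[0]: E(K, A5) = 06.
C[1]: E(K, 59) = 8A.
C[2]: E(K, 38) = 69.
C[3]: E(K, FA) = 2B.
C[4]: E(K, 25) = 86.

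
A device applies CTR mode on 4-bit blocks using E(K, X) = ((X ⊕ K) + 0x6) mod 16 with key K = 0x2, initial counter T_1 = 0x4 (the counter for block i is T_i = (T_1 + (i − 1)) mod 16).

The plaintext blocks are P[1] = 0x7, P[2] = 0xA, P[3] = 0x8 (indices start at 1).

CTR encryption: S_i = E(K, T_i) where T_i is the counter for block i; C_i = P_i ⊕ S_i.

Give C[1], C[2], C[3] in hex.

C[1] = 0xB, C[2] = 0x7, C[3] = 0x2

C[1]: T = 0x4, S = E(K, T) = 0xC; 0x7 ⊕ 0xC = 0xB.
C[2]: T = 0x5, S = E(K, T) = 0xD; 0xA ⊕ 0xD = 0x7.
C[3]: T = 0x6, S = E(K, T) = 0xA; 0x8 ⊕ 0xA = 0x2.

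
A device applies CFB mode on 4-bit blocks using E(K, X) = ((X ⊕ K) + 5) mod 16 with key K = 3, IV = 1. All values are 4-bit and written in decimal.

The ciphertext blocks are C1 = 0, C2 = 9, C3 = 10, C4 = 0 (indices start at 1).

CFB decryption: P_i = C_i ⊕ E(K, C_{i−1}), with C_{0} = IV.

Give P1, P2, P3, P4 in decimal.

P1 = 7, P2 = 1, P3 = 5, P4 = 14

P1: E(K, 1) = 7; 0 ⊕ 7 = 7.
P2: E(K, 0) = 8; 9 ⊕ 8 = 1.
P3: E(K, 9) = 15; 10 ⊕ 15 = 5.
P4: E(K, 10) = 14; 0 ⊕ 14 = 14.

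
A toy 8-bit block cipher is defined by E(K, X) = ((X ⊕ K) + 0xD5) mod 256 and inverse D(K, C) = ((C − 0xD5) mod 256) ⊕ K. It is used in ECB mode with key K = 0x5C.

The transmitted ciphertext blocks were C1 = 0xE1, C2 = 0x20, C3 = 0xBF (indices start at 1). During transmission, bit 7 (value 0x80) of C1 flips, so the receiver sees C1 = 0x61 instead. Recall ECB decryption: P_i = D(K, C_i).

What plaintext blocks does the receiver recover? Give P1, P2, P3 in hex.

Only C1 changed, to 0x61. In ECB, a change in C_i affects only P_i. Decrypting the received ciphertext:
P1: D(K, 0x61) = 0xD0.
P2: D(K, 0x20) = 0x17.
P3: D(K, 0xBF) = 0xB6.
Blocks that differ from the original plaintext: P1.

P1 = 0xD0, P2 = 0x17, P3 = 0xB6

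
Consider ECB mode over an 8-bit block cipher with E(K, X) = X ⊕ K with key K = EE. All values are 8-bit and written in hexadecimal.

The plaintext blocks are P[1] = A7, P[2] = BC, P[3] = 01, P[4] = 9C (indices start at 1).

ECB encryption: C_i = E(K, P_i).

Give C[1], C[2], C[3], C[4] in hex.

C[1]: E(K, A7) = 49.
C[2]: E(K, BC) = 52.
C[3]: E(K, 01) = EF.
C[4]: E(K, 9C) = 72.

C[1] = 49, C[2] = 52, C[3] = EF, C[4] = 72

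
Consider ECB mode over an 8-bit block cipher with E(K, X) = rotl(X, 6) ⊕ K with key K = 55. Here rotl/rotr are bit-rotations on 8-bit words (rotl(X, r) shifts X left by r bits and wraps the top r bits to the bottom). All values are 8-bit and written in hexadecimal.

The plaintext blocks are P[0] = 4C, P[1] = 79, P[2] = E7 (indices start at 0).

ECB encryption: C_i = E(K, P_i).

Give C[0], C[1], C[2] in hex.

C[0]: E(K, 4C) = 46.
C[1]: E(K, 79) = 0B.
C[2]: E(K, E7) = AC.

C[0] = 46, C[1] = 0B, C[2] = AC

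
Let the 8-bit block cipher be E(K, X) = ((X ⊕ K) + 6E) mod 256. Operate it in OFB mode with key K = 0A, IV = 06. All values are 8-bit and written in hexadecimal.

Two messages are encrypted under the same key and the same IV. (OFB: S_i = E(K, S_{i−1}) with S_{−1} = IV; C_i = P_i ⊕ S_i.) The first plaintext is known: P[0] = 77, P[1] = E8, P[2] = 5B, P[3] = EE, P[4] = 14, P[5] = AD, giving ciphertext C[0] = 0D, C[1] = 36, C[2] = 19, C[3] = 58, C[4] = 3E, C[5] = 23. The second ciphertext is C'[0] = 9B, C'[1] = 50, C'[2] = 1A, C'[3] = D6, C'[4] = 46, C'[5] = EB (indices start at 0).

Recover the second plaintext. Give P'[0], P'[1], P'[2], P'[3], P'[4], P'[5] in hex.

In OFB with a reused IV, both messages share the same keystream S_i, so C_i ⊕ C'_i = P_i ⊕ P'_i and thus P'_i = P_i ⊕ C_i ⊕ C'_i.
P'[0]: 77 ⊕ 0D ⊕ 9B = E1.
P'[1]: E8 ⊕ 36 ⊕ 50 = 8E.
P'[2]: 5B ⊕ 19 ⊕ 1A = 58.
P'[3]: EE ⊕ 58 ⊕ D6 = 60.
P'[4]: 14 ⊕ 3E ⊕ 46 = 6C.
P'[5]: AD ⊕ 23 ⊕ EB = 65.

P'[0] = E1, P'[1] = 8E, P'[2] = 58, P'[3] = 60, P'[4] = 6C, P'[5] = 65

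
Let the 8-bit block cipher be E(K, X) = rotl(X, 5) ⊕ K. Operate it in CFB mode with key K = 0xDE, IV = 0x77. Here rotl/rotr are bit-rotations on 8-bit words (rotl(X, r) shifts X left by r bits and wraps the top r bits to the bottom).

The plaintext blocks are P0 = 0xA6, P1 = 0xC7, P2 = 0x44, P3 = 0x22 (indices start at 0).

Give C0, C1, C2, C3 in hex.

C0 = 0x96, C1 = 0xCB, C2 = 0xE3, C3 = 0x80

CFB encryption: C_i = P_i ⊕ E(K, C_{i−1}), with C_{−1} = IV.
C0: E(K, 0x77) = 0x30; 0xA6 ⊕ 0x30 = 0x96.
C1: E(K, 0x96) = 0x0C; 0xC7 ⊕ 0x0C = 0xCB.
C2: E(K, 0xCB) = 0xA7; 0x44 ⊕ 0xA7 = 0xE3.
C3: E(K, 0xE3) = 0xA2; 0x22 ⊕ 0xA2 = 0x80.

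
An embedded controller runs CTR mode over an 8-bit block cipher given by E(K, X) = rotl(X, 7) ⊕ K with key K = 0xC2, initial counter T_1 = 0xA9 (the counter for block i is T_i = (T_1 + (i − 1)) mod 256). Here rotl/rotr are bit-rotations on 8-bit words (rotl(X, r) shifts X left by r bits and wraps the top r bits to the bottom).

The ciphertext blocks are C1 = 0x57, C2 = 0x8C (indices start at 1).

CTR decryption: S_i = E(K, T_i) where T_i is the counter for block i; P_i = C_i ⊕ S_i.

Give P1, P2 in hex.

P1 = 0x41, P2 = 0x1B

P1: T = 0xA9, S = E(K, T) = 0x16; 0x57 ⊕ 0x16 = 0x41.
P2: T = 0xAA, S = E(K, T) = 0x97; 0x8C ⊕ 0x97 = 0x1B.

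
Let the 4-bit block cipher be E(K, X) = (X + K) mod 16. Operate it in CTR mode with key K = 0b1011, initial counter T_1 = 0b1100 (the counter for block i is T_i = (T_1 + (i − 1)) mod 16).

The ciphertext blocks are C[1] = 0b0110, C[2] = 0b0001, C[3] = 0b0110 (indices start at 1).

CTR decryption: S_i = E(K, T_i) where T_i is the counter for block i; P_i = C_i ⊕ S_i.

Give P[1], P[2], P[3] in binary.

P[1]: T = 0b1100, S = E(K, T) = 0b0111; 0b0110 ⊕ 0b0111 = 0b0001.
P[2]: T = 0b1101, S = E(K, T) = 0b1000; 0b0001 ⊕ 0b1000 = 0b1001.
P[3]: T = 0b1110, S = E(K, T) = 0b1001; 0b0110 ⊕ 0b1001 = 0b1111.

P[1] = 0b0001, P[2] = 0b1001, P[3] = 0b1111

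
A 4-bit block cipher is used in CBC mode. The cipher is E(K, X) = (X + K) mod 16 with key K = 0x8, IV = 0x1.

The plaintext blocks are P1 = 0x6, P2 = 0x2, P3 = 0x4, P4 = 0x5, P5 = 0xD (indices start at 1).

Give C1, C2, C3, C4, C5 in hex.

CBC encryption: C_i = E(K, P_i ⊕ C_{i−1}), with C_{0} = IV.
C1: P1 ⊕ 0x1 = 0x7; E(K, 0x7) = 0xF.
C2: P2 ⊕ 0xF = 0xD; E(K, 0xD) = 0x5.
C3: P3 ⊕ 0x5 = 0x1; E(K, 0x1) = 0x9.
C4: P4 ⊕ 0x9 = 0xC; E(K, 0xC) = 0x4.
C5: P5 ⊕ 0x4 = 0x9; E(K, 0x9) = 0x1.

C1 = 0xF, C2 = 0x5, C3 = 0x9, C4 = 0x4, C5 = 0x1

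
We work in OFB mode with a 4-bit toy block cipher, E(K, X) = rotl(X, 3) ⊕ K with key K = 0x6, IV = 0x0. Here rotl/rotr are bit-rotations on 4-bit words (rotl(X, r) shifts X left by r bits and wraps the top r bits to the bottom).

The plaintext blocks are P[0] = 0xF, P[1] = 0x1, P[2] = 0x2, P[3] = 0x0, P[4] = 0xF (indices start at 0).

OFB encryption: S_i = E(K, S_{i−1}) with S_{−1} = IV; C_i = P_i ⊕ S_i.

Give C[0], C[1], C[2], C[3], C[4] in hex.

C[0]: S = E(K, 0x0) = 0x6; 0xF ⊕ 0x6 = 0x9.
C[1]: S = E(K, 0x6) = 0x5; 0x1 ⊕ 0x5 = 0x4.
C[2]: S = E(K, 0x5) = 0xC; 0x2 ⊕ 0xC = 0xE.
C[3]: S = E(K, 0xC) = 0x0; 0x0 ⊕ 0x0 = 0x0.
C[4]: S = E(K, 0x0) = 0x6; 0xF ⊕ 0x6 = 0x9.

C[0] = 0x9, C[1] = 0x4, C[2] = 0xE, C[3] = 0x0, C[4] = 0x9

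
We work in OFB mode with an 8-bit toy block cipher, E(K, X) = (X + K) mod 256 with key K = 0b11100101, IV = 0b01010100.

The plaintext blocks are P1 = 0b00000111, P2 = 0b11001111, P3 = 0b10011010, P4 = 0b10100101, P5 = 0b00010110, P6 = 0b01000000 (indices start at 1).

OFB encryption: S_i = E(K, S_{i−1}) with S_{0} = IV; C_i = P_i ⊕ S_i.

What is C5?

C5 = 0b11011011

C1: S = E(K, 0b01010100) = 0b00111001; 0b00000111 ⊕ 0b00111001 = 0b00111110.
C2: S = E(K, 0b00111001) = 0b00011110; 0b11001111 ⊕ 0b00011110 = 0b11010001.
C3: S = E(K, 0b00011110) = 0b00000011; 0b10011010 ⊕ 0b00000011 = 0b10011001.
C4: S = E(K, 0b00000011) = 0b11101000; 0b10100101 ⊕ 0b11101000 = 0b01001101.
C5: S = E(K, 0b11101000) = 0b11001101; 0b00010110 ⊕ 0b11001101 = 0b11011011.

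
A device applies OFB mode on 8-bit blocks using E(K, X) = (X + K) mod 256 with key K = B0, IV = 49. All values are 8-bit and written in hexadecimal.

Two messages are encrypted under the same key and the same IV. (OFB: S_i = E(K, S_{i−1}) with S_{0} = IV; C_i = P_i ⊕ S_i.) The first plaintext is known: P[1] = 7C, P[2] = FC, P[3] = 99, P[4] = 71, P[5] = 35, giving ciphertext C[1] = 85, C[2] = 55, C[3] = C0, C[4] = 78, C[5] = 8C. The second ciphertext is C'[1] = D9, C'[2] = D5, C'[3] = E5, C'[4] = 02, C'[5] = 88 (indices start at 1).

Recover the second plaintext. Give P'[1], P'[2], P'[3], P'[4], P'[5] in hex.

In OFB with a reused IV, both messages share the same keystream S_i, so C_i ⊕ C'_i = P_i ⊕ P'_i and thus P'_i = P_i ⊕ C_i ⊕ C'_i.
P'[1]: 7C ⊕ 85 ⊕ D9 = 20.
P'[2]: FC ⊕ 55 ⊕ D5 = 7C.
P'[3]: 99 ⊕ C0 ⊕ E5 = BC.
P'[4]: 71 ⊕ 78 ⊕ 02 = 0B.
P'[5]: 35 ⊕ 8C ⊕ 88 = 31.

P'[1] = 20, P'[2] = 7C, P'[3] = BC, P'[4] = 0B, P'[5] = 31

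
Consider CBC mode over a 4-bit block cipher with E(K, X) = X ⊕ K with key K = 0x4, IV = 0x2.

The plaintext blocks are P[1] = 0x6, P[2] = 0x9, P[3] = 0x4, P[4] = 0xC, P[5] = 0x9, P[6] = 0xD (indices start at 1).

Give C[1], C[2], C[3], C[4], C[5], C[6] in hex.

C[1] = 0x0, C[2] = 0xD, C[3] = 0xD, C[4] = 0x5, C[5] = 0x8, C[6] = 0x1

CBC encryption: C_i = E(K, P_i ⊕ C_{i−1}), with C_{0} = IV.
C[1]: P[1] ⊕ 0x2 = 0x4; E(K, 0x4) = 0x0.
C[2]: P[2] ⊕ 0x0 = 0x9; E(K, 0x9) = 0xD.
C[3]: P[3] ⊕ 0xD = 0x9; E(K, 0x9) = 0xD.
C[4]: P[4] ⊕ 0xD = 0x1; E(K, 0x1) = 0x5.
C[5]: P[5] ⊕ 0x5 = 0xC; E(K, 0xC) = 0x8.
C[6]: P[6] ⊕ 0x8 = 0x5; E(K, 0x5) = 0x1.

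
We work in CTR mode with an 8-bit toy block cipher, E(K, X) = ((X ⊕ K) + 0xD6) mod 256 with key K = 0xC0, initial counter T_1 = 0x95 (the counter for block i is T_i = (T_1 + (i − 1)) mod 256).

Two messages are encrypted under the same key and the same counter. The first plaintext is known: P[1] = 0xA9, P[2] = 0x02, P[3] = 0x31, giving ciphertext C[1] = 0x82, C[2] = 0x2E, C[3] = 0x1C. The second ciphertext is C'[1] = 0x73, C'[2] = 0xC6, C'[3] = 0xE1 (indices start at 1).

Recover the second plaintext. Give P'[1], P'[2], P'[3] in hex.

In CTR with a reused counter, both messages share the same keystream S_i, so C_i ⊕ C'_i = P_i ⊕ P'_i and thus P'_i = P_i ⊕ C_i ⊕ C'_i.
P'[1]: 0xA9 ⊕ 0x82 ⊕ 0x73 = 0x58.
P'[2]: 0x02 ⊕ 0x2E ⊕ 0xC6 = 0xEA.
P'[3]: 0x31 ⊕ 0x1C ⊕ 0xE1 = 0xCC.

P'[1] = 0x58, P'[2] = 0xEA, P'[3] = 0xCC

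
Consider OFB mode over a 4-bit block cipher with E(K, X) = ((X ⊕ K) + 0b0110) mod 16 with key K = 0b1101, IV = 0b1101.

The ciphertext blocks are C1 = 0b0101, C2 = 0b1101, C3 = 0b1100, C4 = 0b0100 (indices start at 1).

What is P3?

OFB decryption: S_i = E(K, S_{i−1}) with S_{0} = IV; P_i = C_i ⊕ S_i.
P1: S = E(K, 0b1101) = 0b0110; 0b0101 ⊕ 0b0110 = 0b0011.
P2: S = E(K, 0b0110) = 0b0001; 0b1101 ⊕ 0b0001 = 0b1100.
P3: S = E(K, 0b0001) = 0b0010; 0b1100 ⊕ 0b0010 = 0b1110.

P3 = 0b1110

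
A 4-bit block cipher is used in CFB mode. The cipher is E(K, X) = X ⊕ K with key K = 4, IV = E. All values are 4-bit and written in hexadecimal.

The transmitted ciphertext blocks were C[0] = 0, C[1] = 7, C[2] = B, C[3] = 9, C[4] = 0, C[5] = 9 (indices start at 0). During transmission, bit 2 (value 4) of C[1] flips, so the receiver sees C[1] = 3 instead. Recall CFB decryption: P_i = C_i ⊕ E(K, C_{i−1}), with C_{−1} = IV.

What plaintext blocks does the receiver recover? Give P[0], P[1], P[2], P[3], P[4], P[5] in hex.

Only C[1] changed, to 3. In CFB, a change in C_i flips the same bit in P_i and garbles P_{i+1}. Decrypting the received ciphertext:
P[0]: E(K, E) = A; 0 ⊕ A = A.
P[1]: E(K, 0) = 4; 3 ⊕ 4 = 7.
P[2]: E(K, 3) = 7; B ⊕ 7 = C.
P[3]: E(K, B) = F; 9 ⊕ F = 6.
P[4]: E(K, 9) = D; 0 ⊕ D = D.
P[5]: E(K, 0) = 4; 9 ⊕ 4 = D.
Blocks that differ from the original plaintext: P[1], P[2].

P[0] = A, P[1] = 7, P[2] = C, P[3] = 6, P[4] = D, P[5] = D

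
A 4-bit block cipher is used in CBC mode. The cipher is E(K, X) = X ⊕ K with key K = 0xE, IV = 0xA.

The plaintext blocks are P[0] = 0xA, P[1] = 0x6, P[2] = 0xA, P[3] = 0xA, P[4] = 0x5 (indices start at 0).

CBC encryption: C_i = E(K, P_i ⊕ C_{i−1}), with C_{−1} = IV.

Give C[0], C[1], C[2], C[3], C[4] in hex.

C[0] = 0xE, C[1] = 0x6, C[2] = 0x2, C[3] = 0x6, C[4] = 0xD

C[0]: P[0] ⊕ 0xA = 0x0; E(K, 0x0) = 0xE.
C[1]: P[1] ⊕ 0xE = 0x8; E(K, 0x8) = 0x6.
C[2]: P[2] ⊕ 0x6 = 0xC; E(K, 0xC) = 0x2.
C[3]: P[3] ⊕ 0x2 = 0x8; E(K, 0x8) = 0x6.
C[4]: P[4] ⊕ 0x6 = 0x3; E(K, 0x3) = 0xD.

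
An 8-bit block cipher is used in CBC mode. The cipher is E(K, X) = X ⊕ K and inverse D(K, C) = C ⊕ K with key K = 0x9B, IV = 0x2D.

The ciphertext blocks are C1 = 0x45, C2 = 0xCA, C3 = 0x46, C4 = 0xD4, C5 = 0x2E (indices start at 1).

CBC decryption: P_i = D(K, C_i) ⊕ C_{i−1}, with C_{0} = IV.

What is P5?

P5: D(K, 0x2E) = 0xB5; 0xB5 ⊕ 0xD4 = 0x61.

P5 = 0x61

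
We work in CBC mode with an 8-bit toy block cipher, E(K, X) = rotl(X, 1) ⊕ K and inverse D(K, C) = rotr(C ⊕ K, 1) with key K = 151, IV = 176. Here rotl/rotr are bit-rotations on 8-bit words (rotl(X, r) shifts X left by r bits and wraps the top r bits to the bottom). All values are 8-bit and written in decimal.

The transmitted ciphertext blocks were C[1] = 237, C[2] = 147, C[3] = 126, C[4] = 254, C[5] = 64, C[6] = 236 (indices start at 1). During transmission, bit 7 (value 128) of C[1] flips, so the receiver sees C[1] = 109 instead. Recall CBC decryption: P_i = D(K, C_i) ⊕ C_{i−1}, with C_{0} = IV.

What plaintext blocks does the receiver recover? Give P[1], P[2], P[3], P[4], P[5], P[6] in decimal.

P[1] = 205, P[2] = 111, P[3] = 103, P[4] = 202, P[5] = 21, P[6] = 253

Only C[1] changed, to 109. In CBC, a change in C_i garbles P_i and flips the same bit in P_{i+1}. Decrypting the received ciphertext:
P[1]: D(K, 109) = 125; 125 ⊕ 176 = 205.
P[2]: D(K, 147) = 2; 2 ⊕ 109 = 111.
P[3]: D(K, 126) = 244; 244 ⊕ 147 = 103.
P[4]: D(K, 254) = 180; 180 ⊕ 126 = 202.
P[5]: D(K, 64) = 235; 235 ⊕ 254 = 21.
P[6]: D(K, 236) = 189; 189 ⊕ 64 = 253.
Blocks that differ from the original plaintext: P[1], P[2].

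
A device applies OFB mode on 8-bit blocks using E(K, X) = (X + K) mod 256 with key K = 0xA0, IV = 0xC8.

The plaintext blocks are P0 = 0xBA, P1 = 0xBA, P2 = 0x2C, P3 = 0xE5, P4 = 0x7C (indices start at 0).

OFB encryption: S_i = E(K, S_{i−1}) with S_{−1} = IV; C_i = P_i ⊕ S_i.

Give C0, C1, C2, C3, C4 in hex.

C0: S = E(K, 0xC8) = 0x68; 0xBA ⊕ 0x68 = 0xD2.
C1: S = E(K, 0x68) = 0x08; 0xBA ⊕ 0x08 = 0xB2.
C2: S = E(K, 0x08) = 0xA8; 0x2C ⊕ 0xA8 = 0x84.
C3: S = E(K, 0xA8) = 0x48; 0xE5 ⊕ 0x48 = 0xAD.
C4: S = E(K, 0x48) = 0xE8; 0x7C ⊕ 0xE8 = 0x94.

C0 = 0xD2, C1 = 0xB2, C2 = 0x84, C3 = 0xAD, C4 = 0x94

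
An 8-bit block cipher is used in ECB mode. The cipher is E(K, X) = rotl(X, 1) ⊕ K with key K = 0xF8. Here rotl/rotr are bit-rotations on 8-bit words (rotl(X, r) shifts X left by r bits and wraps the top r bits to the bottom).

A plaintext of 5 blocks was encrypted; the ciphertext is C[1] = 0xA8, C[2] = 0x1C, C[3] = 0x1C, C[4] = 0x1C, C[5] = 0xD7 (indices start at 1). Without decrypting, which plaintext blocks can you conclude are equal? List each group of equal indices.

ECB encrypts each block independently with the same key, so equal ciphertext blocks imply equal plaintext blocks.
C[2] = C[3] = C[4] = 0x1C, so P[2] = P[3] = P[4].

P[2] = P[3] = P[4]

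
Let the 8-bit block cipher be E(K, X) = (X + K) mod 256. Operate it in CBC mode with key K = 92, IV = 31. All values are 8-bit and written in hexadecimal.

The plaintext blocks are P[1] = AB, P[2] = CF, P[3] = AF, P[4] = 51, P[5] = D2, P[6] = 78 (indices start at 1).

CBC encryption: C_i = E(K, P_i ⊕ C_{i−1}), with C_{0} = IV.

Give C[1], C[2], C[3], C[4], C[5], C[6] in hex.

C[1]: P[1] ⊕ 31 = 9A; E(K, 9A) = 2C.
C[2]: P[2] ⊕ 2C = E3; E(K, E3) = 75.
C[3]: P[3] ⊕ 75 = DA; E(K, DA) = 6C.
C[4]: P[4] ⊕ 6C = 3D; E(K, 3D) = CF.
C[5]: P[5] ⊕ CF = 1D; E(K, 1D) = AF.
C[6]: P[6] ⊕ AF = D7; E(K, D7) = 69.

C[1] = 2C, C[2] = 75, C[3] = 6C, C[4] = CF, C[5] = AF, C[6] = 69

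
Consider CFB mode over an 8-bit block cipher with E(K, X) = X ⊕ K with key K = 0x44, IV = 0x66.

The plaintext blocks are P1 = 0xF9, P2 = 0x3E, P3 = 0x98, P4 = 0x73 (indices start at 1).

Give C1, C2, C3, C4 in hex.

CFB encryption: C_i = P_i ⊕ E(K, C_{i−1}), with C_{0} = IV.
C1: E(K, 0x66) = 0x22; 0xF9 ⊕ 0x22 = 0xDB.
C2: E(K, 0xDB) = 0x9F; 0x3E ⊕ 0x9F = 0xA1.
C3: E(K, 0xA1) = 0xE5; 0x98 ⊕ 0xE5 = 0x7D.
C4: E(K, 0x7D) = 0x39; 0x73 ⊕ 0x39 = 0x4A.

C1 = 0xDB, C2 = 0xA1, C3 = 0x7D, C4 = 0x4A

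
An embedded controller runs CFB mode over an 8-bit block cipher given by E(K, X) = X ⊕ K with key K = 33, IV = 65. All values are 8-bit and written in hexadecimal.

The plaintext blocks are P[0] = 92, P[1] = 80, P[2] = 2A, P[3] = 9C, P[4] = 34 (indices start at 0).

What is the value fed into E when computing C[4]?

CFB encryption: C_i = P_i ⊕ E(K, C_{i−1}), with C_{−1} = IV.
C[0]: E(K, 65) = 56; 92 ⊕ 56 = C4.
C[1]: E(K, C4) = F7; 80 ⊕ F7 = 77.
C[2]: E(K, 77) = 44; 2A ⊕ 44 = 6E.
C[3]: E(K, 6E) = 5D; 9C ⊕ 5D = C1.
C[4]: E(K, C1) = F2; 34 ⊕ F2 = C6.
So the input to E for block [4] is C1.

C1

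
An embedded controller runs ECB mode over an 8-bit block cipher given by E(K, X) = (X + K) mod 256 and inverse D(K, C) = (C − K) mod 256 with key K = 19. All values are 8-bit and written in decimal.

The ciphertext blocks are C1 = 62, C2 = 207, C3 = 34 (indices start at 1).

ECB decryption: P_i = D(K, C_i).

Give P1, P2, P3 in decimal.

P1: D(K, 62) = 43.
P2: D(K, 207) = 188.
P3: D(K, 34) = 15.

P1 = 43, P2 = 188, P3 = 15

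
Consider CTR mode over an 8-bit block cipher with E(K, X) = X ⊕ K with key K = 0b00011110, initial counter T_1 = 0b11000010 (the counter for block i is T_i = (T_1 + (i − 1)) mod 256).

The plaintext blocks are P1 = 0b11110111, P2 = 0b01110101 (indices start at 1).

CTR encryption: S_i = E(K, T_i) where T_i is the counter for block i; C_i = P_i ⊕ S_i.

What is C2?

C1: T = 0b11000010, S = E(K, T) = 0b11011100; 0b11110111 ⊕ 0b11011100 = 0b00101011.
C2: T = 0b11000011, S = E(K, T) = 0b11011101; 0b01110101 ⊕ 0b11011101 = 0b10101000.

C2 = 0b10101000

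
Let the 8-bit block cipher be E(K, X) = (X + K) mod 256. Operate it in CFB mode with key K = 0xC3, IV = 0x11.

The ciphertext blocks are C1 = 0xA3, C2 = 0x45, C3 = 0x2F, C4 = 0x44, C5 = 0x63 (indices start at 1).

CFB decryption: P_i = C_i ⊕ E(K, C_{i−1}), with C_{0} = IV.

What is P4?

P4: E(K, 0x2F) = 0xF2; 0x44 ⊕ 0xF2 = 0xB6.

P4 = 0xB6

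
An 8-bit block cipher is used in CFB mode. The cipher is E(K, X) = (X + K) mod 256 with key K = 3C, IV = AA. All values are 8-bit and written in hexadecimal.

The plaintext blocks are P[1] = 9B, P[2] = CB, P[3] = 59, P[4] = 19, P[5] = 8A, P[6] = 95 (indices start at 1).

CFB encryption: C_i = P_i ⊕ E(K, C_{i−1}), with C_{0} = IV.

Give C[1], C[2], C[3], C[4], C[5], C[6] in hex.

C[1] = 7D, C[2] = 72, C[3] = F7, C[4] = 2A, C[5] = EC, C[6] = BD

C[1]: E(K, AA) = E6; 9B ⊕ E6 = 7D.
C[2]: E(K, 7D) = B9; CB ⊕ B9 = 72.
C[3]: E(K, 72) = AE; 59 ⊕ AE = F7.
C[4]: E(K, F7) = 33; 19 ⊕ 33 = 2A.
C[5]: E(K, 2A) = 66; 8A ⊕ 66 = EC.
C[6]: E(K, EC) = 28; 95 ⊕ 28 = BD.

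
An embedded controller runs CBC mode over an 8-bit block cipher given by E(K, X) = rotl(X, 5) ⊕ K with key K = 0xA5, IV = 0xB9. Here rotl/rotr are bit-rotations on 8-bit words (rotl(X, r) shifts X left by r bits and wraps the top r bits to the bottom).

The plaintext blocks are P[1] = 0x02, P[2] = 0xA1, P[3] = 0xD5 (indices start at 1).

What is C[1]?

C[1] = 0xD2

CBC encryption: C_i = E(K, P_i ⊕ C_{i−1}), with C_{0} = IV.
C[1]: P[1] ⊕ 0xB9 = 0xBB; E(K, 0xBB) = 0xD2.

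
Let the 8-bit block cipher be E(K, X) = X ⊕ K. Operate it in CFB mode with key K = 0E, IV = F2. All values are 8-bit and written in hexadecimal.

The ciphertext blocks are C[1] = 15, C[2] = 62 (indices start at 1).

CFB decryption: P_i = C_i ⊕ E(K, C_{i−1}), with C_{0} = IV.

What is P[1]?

P[1] = E9

P[1]: E(K, F2) = FC; 15 ⊕ FC = E9.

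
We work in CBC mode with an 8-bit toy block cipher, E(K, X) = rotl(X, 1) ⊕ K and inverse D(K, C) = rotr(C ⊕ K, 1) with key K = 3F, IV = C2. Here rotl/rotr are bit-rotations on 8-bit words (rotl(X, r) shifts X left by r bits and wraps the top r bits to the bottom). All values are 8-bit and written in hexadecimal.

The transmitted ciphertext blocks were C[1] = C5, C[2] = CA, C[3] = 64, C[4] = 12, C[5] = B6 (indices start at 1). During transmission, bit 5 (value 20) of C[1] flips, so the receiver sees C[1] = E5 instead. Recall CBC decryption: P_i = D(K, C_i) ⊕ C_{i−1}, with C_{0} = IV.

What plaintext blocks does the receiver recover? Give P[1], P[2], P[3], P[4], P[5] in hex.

Only C[1] changed, to E5. In CBC, a change in C_i garbles P_i and flips the same bit in P_{i+1}. Decrypting the received ciphertext:
P[1]: D(K, E5) = 6D; 6D ⊕ C2 = AF.
P[2]: D(K, CA) = FA; FA ⊕ E5 = 1F.
P[3]: D(K, 64) = AD; AD ⊕ CA = 67.
P[4]: D(K, 12) = 96; 96 ⊕ 64 = F2.
P[5]: D(K, B6) = C4; C4 ⊕ 12 = D6.
Blocks that differ from the original plaintext: P[1], P[2].

P[1] = AF, P[2] = 1F, P[3] = 67, P[4] = F2, P[5] = D6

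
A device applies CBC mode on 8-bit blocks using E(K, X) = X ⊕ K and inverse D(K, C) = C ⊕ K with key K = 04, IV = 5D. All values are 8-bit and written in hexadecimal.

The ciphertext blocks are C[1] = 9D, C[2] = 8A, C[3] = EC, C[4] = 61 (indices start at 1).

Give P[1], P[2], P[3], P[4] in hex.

P[1] = C4, P[2] = 13, P[3] = 62, P[4] = 89

CBC decryption: P_i = D(K, C_i) ⊕ C_{i−1}, with C_{0} = IV.
P[1]: D(K, 9D) = 99; 99 ⊕ 5D = C4.
P[2]: D(K, 8A) = 8E; 8E ⊕ 9D = 13.
P[3]: D(K, EC) = E8; E8 ⊕ 8A = 62.
P[4]: D(K, 61) = 65; 65 ⊕ EC = 89.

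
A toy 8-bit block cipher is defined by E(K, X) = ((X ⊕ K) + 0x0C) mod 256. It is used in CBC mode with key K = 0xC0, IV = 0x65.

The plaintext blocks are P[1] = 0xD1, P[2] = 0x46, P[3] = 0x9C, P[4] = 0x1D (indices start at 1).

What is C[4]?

CBC encryption: C_i = E(K, P_i ⊕ C_{i−1}), with C_{0} = IV.
C[1]: P[1] ⊕ 0x65 = 0xB4; E(K, 0xB4) = 0x80.
C[2]: P[2] ⊕ 0x80 = 0xC6; E(K, 0xC6) = 0x12.
C[3]: P[3] ⊕ 0x12 = 0x8E; E(K, 0x8E) = 0x5A.
C[4]: P[4] ⊕ 0x5A = 0x47; E(K, 0x47) = 0x93.

C[4] = 0x93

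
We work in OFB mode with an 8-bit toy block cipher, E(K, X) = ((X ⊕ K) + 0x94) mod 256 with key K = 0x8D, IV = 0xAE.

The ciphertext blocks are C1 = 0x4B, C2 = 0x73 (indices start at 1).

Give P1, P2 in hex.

OFB decryption: S_i = E(K, S_{i−1}) with S_{0} = IV; P_i = C_i ⊕ S_i.
P1: S = E(K, 0xAE) = 0xB7; 0x4B ⊕ 0xB7 = 0xFC.
P2: S = E(K, 0xB7) = 0xCE; 0x73 ⊕ 0xCE = 0xBD.

P1 = 0xFC, P2 = 0xBD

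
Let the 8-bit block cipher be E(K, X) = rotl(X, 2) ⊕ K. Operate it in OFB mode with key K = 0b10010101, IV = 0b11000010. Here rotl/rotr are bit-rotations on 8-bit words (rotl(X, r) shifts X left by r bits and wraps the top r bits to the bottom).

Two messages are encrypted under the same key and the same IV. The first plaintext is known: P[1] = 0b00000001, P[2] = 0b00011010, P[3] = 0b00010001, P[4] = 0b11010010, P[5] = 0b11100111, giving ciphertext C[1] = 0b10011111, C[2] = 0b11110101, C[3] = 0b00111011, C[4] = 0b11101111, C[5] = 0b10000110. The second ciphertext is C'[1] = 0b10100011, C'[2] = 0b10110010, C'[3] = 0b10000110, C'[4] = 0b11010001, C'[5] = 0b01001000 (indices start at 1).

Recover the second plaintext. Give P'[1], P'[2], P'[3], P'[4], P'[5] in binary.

In OFB with a reused IV, both messages share the same keystream S_i, so C_i ⊕ C'_i = P_i ⊕ P'_i and thus P'_i = P_i ⊕ C_i ⊕ C'_i.
P'[1]: 0b00000001 ⊕ 0b10011111 ⊕ 0b10100011 = 0b00111101.
P'[2]: 0b00011010 ⊕ 0b11110101 ⊕ 0b10110010 = 0b01011101.
P'[3]: 0b00010001 ⊕ 0b00111011 ⊕ 0b10000110 = 0b10101100.
P'[4]: 0b11010010 ⊕ 0b11101111 ⊕ 0b11010001 = 0b11101100.
P'[5]: 0b11100111 ⊕ 0b10000110 ⊕ 0b01001000 = 0b00101001.

P'[1] = 0b00111101, P'[2] = 0b01011101, P'[3] = 0b10101100, P'[4] = 0b11101100, P'[5] = 0b00101001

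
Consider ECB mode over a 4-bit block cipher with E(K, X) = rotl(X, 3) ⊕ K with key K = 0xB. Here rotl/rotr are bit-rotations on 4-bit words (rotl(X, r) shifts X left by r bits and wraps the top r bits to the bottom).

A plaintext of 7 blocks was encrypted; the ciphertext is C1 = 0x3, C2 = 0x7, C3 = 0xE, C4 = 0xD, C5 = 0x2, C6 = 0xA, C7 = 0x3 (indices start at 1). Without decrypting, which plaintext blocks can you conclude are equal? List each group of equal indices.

ECB encrypts each block independently with the same key, so equal ciphertext blocks imply equal plaintext blocks.
C1 = C7 = 0x3, so P1 = P7.

P1 = P7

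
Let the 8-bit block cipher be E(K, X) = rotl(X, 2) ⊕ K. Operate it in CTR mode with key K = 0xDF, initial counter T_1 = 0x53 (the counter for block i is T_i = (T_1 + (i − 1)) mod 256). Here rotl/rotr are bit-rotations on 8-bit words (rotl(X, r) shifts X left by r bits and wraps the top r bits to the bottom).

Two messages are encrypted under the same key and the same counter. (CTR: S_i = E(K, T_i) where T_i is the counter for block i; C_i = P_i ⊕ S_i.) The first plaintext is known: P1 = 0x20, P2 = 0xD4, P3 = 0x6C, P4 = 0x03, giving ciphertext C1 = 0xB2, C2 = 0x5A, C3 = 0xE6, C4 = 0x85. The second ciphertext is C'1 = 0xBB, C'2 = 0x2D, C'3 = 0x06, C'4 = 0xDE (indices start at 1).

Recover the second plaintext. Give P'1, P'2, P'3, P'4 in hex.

In CTR with a reused counter, both messages share the same keystream S_i, so C_i ⊕ C'_i = P_i ⊕ P'_i and thus P'_i = P_i ⊕ C_i ⊕ C'_i.
P'1: 0x20 ⊕ 0xB2 ⊕ 0xBB = 0x29.
P'2: 0xD4 ⊕ 0x5A ⊕ 0x2D = 0xA3.
P'3: 0x6C ⊕ 0xE6 ⊕ 0x06 = 0x8C.
P'4: 0x03 ⊕ 0x85 ⊕ 0xDE = 0x58.

P'1 = 0x29, P'2 = 0xA3, P'3 = 0x8C, P'4 = 0x58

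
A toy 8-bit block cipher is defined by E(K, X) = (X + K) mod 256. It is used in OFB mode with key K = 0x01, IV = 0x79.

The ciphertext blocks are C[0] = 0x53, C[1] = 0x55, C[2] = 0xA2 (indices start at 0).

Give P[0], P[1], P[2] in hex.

P[0] = 0x29, P[1] = 0x2E, P[2] = 0xDE

OFB decryption: S_i = E(K, S_{i−1}) with S_{−1} = IV; P_i = C_i ⊕ S_i.
P[0]: S = E(K, 0x79) = 0x7A; 0x53 ⊕ 0x7A = 0x29.
P[1]: S = E(K, 0x7A) = 0x7B; 0x55 ⊕ 0x7B = 0x2E.
P[2]: S = E(K, 0x7B) = 0x7C; 0xA2 ⊕ 0x7C = 0xDE.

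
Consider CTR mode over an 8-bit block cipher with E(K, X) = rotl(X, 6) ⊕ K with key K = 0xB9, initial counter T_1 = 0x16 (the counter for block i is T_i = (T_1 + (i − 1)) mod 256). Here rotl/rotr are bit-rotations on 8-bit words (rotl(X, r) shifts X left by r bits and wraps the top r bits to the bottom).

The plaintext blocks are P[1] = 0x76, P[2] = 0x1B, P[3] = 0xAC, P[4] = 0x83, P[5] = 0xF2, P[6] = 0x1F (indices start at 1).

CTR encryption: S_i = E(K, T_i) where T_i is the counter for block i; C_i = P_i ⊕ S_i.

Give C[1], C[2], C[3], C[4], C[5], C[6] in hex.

C[1]: T = 0x16, S = E(K, T) = 0x3C; 0x76 ⊕ 0x3C = 0x4A.
C[2]: T = 0x17, S = E(K, T) = 0x7C; 0x1B ⊕ 0x7C = 0x67.
C[3]: T = 0x18, S = E(K, T) = 0xBF; 0xAC ⊕ 0xBF = 0x13.
C[4]: T = 0x19, S = E(K, T) = 0xFF; 0x83 ⊕ 0xFF = 0x7C.
C[5]: T = 0x1A, S = E(K, T) = 0x3F; 0xF2 ⊕ 0x3F = 0xCD.
C[6]: T = 0x1B, S = E(K, T) = 0x7F; 0x1F ⊕ 0x7F = 0x60.

C[1] = 0x4A, C[2] = 0x67, C[3] = 0x13, C[4] = 0x7C, C[5] = 0xCD, C[6] = 0x60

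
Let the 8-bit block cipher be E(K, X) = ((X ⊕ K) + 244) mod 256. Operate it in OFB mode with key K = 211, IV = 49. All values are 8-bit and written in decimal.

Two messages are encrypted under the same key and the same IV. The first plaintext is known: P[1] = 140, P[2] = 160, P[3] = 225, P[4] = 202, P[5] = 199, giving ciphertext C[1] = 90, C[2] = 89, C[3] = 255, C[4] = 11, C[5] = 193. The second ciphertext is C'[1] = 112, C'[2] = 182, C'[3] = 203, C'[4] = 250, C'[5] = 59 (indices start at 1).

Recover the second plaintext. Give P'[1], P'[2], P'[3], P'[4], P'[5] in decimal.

P'[1] = 166, P'[2] = 79, P'[3] = 213, P'[4] = 59, P'[5] = 61

In OFB with a reused IV, both messages share the same keystream S_i, so C_i ⊕ C'_i = P_i ⊕ P'_i and thus P'_i = P_i ⊕ C_i ⊕ C'_i.
P'[1]: 140 ⊕ 90 ⊕ 112 = 166.
P'[2]: 160 ⊕ 89 ⊕ 182 = 79.
P'[3]: 225 ⊕ 255 ⊕ 203 = 213.
P'[4]: 202 ⊕ 11 ⊕ 250 = 59.
P'[5]: 199 ⊕ 193 ⊕ 59 = 61.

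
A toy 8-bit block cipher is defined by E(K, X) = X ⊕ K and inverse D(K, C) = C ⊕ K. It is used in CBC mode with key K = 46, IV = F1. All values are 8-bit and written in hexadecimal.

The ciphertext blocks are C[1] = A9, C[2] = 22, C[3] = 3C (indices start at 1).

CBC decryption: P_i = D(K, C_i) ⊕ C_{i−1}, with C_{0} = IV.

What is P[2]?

P[2] = CD

P[2]: D(K, 22) = 64; 64 ⊕ A9 = CD.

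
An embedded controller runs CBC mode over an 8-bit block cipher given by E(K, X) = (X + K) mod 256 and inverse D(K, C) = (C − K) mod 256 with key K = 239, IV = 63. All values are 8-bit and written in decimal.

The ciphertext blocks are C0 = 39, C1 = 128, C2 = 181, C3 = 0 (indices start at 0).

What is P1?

CBC decryption: P_i = D(K, C_i) ⊕ C_{i−1}, with C_{−1} = IV.
P1: D(K, 128) = 145; 145 ⊕ 39 = 182.

P1 = 182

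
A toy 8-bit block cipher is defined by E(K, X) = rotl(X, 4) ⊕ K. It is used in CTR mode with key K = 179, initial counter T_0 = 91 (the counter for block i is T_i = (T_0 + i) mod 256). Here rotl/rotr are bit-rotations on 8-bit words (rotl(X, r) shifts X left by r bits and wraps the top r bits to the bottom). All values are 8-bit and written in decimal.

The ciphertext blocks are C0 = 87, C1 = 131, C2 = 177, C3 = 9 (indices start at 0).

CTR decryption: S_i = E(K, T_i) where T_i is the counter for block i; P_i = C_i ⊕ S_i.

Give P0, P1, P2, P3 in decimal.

P0: T = 91, S = E(K, T) = 6; 87 ⊕ 6 = 81.
P1: T = 92, S = E(K, T) = 118; 131 ⊕ 118 = 245.
P2: T = 93, S = E(K, T) = 102; 177 ⊕ 102 = 215.
P3: T = 94, S = E(K, T) = 86; 9 ⊕ 86 = 95.

P0 = 81, P1 = 245, P2 = 215, P3 = 95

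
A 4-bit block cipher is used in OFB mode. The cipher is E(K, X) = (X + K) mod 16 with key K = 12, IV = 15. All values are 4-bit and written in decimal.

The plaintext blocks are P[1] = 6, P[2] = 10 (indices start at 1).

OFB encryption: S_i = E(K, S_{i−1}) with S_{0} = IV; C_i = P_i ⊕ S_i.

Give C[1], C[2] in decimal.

C[1]: S = E(K, 15) = 11; 6 ⊕ 11 = 13.
C[2]: S = E(K, 11) = 7; 10 ⊕ 7 = 13.

C[1] = 13, C[2] = 13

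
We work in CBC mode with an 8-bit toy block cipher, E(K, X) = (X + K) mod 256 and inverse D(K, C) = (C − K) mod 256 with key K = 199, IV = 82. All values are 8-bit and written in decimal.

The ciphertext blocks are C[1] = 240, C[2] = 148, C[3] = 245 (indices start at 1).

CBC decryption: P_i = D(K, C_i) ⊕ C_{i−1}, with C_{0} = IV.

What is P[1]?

P[1]: D(K, 240) = 41; 41 ⊕ 82 = 123.

P[1] = 123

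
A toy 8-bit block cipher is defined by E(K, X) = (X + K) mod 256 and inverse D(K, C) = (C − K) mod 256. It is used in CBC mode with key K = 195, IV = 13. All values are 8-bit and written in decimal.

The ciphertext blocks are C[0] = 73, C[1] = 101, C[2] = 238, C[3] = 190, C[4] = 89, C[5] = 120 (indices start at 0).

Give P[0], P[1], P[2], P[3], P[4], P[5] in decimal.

P[0] = 139, P[1] = 235, P[2] = 78, P[3] = 21, P[4] = 40, P[5] = 236

CBC decryption: P_i = D(K, C_i) ⊕ C_{i−1}, with C_{−1} = IV.
P[0]: D(K, 73) = 134; 134 ⊕ 13 = 139.
P[1]: D(K, 101) = 162; 162 ⊕ 73 = 235.
P[2]: D(K, 238) = 43; 43 ⊕ 101 = 78.
P[3]: D(K, 190) = 251; 251 ⊕ 238 = 21.
P[4]: D(K, 89) = 150; 150 ⊕ 190 = 40.
P[5]: D(K, 120) = 181; 181 ⊕ 89 = 236.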